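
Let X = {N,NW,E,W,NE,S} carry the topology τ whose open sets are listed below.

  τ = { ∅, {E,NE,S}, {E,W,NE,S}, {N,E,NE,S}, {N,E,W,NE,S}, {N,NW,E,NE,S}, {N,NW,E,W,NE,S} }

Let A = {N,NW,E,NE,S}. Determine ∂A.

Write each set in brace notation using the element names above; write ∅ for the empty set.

{W}

open subsets of A: ∅, {E,NE,S}, {N,E,NE,S}, {N,NW,E,NE,S}; so int(A) = {N,NW,E,NE,S}
closure: X∖int(X∖A) = X∖∅ = {N,NW,E,W,NE,S}
∂A = {N,NW,E,W,NE,S} minus {N,NW,E,NE,S} = {W}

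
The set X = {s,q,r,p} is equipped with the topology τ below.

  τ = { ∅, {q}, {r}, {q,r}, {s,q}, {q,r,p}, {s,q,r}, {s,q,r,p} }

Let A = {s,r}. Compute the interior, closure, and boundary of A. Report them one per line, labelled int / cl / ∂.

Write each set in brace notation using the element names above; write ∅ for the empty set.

int(A) = {r}
cl(A)  = {s,r,p}
∂A     = {s,p}

opens ⊆ A: ∅, {r}; union → int = {r}
complement {q,p}; its interior {q}; cl(A) = X∖{q} = {s,r,p}
boundary = {s,r,p} ∖ {r} = {s,p}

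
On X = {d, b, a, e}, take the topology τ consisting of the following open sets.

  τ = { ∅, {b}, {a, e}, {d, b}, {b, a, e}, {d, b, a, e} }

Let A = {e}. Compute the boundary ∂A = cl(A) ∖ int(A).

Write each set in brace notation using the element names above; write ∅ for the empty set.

interior: largest open inside A is ∅ (from ∅)
cl via duality: int({d, b, a}) = {d, b}, so X∖{d, b} = {a, e}
cl∖int = {a, e}

{a, e}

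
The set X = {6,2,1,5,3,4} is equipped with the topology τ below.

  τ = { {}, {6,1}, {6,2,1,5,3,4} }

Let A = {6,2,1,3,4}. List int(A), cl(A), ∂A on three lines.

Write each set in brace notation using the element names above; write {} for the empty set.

opens ⊆ A: {}, {6,1}; union → int = {6,1}
complement {5}; its interior {}; cl(A) = X∖{} = {6,2,1,5,3,4}
boundary = {6,2,1,5,3,4} ∖ {6,1} = {2,5,3,4}

int(A) = {6,1}
cl(A)  = {6,2,1,5,3,4}
∂A     = {2,5,3,4}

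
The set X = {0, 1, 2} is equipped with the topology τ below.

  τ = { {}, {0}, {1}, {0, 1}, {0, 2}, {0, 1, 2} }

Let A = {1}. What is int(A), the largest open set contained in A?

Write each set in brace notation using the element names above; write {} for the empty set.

{1}

interior: largest open inside A is {1} (from {}, {1})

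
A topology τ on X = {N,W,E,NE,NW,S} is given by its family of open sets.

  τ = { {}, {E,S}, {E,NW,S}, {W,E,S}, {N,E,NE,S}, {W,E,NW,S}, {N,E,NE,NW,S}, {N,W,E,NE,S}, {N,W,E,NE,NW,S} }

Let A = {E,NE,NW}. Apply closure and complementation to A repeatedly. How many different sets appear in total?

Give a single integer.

cl via duality: int({N,W,S}) = {}, so X∖{} = {N,W,E,NE,NW,S}
Write k for closure, c for complement:
  1. A     = {E,NE,NW}
  2. kA    = {N,W,E,NE,NW,S}
  3. cA    = {N,W,S}
  4. ckA   = {}
applying k or c yields no new set

4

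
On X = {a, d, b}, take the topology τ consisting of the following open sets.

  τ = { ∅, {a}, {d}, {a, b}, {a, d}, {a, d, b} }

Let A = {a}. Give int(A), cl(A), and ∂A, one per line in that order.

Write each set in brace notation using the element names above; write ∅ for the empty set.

interior: largest open inside A is {a} (from ∅, {a})
cl via duality: int({d, b}) = {d}, so X∖{d} = {a, b}
cl∖int = {b}

int(A) = {a}
cl(A)  = {a, b}
∂A     = {b}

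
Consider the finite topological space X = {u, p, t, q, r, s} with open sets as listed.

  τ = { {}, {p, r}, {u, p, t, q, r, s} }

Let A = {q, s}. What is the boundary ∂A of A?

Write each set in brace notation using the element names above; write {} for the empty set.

opens ⊆ A: {}; union → int = {}
complement {u, p, t, r}; its interior {p, r}; cl(A) = X∖{p, r} = {u, t, q, s}
boundary = {u, t, q, s} ∖ {} = {u, t, q, s}

{u, t, q, s}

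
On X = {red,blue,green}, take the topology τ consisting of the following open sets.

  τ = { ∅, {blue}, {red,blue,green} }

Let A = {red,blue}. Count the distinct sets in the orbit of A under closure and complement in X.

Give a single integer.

complement {green}; its interior ∅; cl(A) = X∖∅ = {red,blue,green}
With k = closure, c = complement:
  1. A     = {red,blue}
  2. kA    = {red,blue,green}
  3. cA    = {green}
  4. ckA   = ∅
  5. kcA   = {red,green}
  6. ckcA  = {blue}
k, c of each give nothing new

6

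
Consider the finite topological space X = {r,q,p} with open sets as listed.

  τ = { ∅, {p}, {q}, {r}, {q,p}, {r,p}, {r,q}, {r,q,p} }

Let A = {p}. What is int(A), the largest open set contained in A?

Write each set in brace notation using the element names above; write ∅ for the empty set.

{p}

U open, U⊆A: ∅, {p}. int(A) = ⋃ = {p}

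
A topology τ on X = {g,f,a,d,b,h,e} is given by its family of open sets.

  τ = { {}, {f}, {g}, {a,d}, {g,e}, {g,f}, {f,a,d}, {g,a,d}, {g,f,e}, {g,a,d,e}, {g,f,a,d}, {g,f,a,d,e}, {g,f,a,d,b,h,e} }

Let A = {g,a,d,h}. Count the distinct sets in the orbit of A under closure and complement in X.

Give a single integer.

8

closure: X∖int(X∖A) = X∖{f} = {g,a,d,b,h,e}
Let k=closure and c=complement:
  1. A     = {g,a,d,h}
  2. kA    = {g,a,d,b,h,e}
  3. cA    = {f,b,e}
  4. ckA   = {f}
  5. kcA   = {f,b,h,e}
  6. kckA  = {f,b,h}
  7. ckcA  = {g,a,d}
  8. ckckA = {g,a,d,e}
— saturated at 8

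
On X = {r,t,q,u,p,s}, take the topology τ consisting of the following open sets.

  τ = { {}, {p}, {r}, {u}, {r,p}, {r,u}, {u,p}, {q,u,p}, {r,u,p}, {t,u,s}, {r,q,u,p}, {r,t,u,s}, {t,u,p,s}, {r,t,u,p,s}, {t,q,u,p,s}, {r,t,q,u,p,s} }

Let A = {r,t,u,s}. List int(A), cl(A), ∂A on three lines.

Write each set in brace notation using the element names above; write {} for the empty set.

int(A) = {r,t,u,s}
cl(A)  = {r,t,q,u,s}
∂A     = {q}

U open, U⊆A: {}, {u}, {r}, {r,u}, {t,u,s}, {r,t,u,s}. int(A) = ⋃ = {r,t,u,s}
X∖A={q,p}, int(X∖A)={p}, hence cl(A)={r,t,q,u,s}
∂A: remove int from cl → {q}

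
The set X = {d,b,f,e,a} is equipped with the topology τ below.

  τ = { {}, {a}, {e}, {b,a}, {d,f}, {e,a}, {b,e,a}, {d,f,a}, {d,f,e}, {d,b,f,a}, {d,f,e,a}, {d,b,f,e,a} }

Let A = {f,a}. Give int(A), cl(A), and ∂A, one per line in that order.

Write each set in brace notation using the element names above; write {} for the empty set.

int(A) = {a}
cl(A)  = {d,b,f,a}
∂A     = {d,b,f}

opens ⊆ A: {}, {a}; union → int = {a}
complement {d,b,e}; its interior {e}; cl(A) = X∖{e} = {d,b,f,a}
boundary = {d,b,f,a} ∖ {a} = {d,b,f}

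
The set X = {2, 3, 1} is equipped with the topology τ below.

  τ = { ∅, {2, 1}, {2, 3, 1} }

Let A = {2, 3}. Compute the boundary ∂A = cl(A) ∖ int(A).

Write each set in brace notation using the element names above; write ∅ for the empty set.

U open, U⊆A: ∅. int(A) = ⋃ = ∅
X∖A={1}, int(X∖A)=∅, hence cl(A)={2, 3, 1}
∂A: remove int from cl → {2, 3, 1}

{2, 3, 1}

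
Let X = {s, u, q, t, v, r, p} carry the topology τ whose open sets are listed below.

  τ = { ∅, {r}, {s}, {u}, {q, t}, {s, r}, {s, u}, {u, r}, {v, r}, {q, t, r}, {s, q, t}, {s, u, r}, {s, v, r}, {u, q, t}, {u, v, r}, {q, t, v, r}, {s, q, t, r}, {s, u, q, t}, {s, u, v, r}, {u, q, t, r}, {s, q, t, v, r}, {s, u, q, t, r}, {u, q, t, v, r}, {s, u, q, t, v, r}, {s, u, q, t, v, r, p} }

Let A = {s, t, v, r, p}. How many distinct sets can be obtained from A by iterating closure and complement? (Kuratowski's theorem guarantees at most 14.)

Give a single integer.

complement {u, q}; its interior {u}; cl(A) = X∖{u} = {s, q, t, v, r, p}
With k = closure, c = complement:
  1. A     = {s, t, v, r, p}
  2. kA    = {s, q, t, v, r, p}
  3. cA    = {u, q}
  4. ckA   = {u}
  5. kcA   = {u, q, t, p}
  6. kckA  = {u, p}
  7. ckcA  = {s, v, r}
  8. ckckA = {s, q, t, v, r}
  9. kckcA = {s, v, r, p}
  10. ckckcA = {u, q, t}
k, c of each give nothing new

10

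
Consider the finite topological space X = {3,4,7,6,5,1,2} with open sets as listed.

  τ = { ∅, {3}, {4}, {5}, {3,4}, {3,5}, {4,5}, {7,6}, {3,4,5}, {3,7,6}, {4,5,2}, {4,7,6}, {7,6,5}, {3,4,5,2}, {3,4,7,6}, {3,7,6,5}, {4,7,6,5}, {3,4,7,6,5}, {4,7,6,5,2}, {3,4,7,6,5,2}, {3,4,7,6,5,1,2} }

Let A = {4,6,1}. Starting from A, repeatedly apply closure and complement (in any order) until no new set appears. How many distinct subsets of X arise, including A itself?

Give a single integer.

closure: X∖int(X∖A) = X∖{3,5} = {4,7,6,1,2}
Let k=closure and c=complement:
  1. A     = {4,6,1}
  2. kA    = {4,7,6,1,2}
  3. cA    = {3,7,5,2}
  4. ckA   = {3,5}
  5. kcA   = {3,7,6,5,1,2}
  6. kckA  = {3,5,1,2}
  7. ckcA  = {4}
  8. ckckA = {4,7,6}
  9. kckcA = {4,1,2}
  10. ckckcA = {3,7,6,5}
— saturated at 10

10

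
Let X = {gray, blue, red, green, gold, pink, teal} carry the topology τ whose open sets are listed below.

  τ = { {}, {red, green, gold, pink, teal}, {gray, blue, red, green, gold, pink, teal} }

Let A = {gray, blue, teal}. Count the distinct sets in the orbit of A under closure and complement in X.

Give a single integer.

cl via duality: int({red, green, gold, pink}) = {}, so X∖{} = {gray, blue, red, green, gold, pink, teal}
Write k for closure, c for complement:
  1. A     = {gray, blue, teal}
  2. kA    = {gray, blue, red, green, gold, pink, teal}
  3. cA    = {red, green, gold, pink}
  4. ckA   = {}
applying k or c yields no new set

4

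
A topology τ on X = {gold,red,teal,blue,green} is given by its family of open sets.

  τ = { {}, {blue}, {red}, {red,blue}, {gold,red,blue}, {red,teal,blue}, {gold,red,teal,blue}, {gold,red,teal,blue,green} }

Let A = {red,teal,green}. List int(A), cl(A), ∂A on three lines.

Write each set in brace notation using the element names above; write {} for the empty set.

open subsets of A: {}, {red}; so int(A) = {red}
closure: X∖int(X∖A) = X∖{blue} = {gold,red,teal,green}
∂A = {gold,red,teal,green} minus {red} = {gold,teal,green}

int(A) = {red}
cl(A)  = {gold,red,teal,green}
∂A     = {gold,teal,green}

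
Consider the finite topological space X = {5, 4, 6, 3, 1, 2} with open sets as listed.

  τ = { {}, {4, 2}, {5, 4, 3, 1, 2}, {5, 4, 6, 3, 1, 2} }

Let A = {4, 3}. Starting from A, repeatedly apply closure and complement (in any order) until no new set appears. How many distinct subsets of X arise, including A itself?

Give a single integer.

cl via duality: int({5, 6, 1, 2}) = {}, so X∖{} = {5, 4, 6, 3, 1, 2}
Write k for closure, c for complement:
  1. A     = {4, 3}
  2. kA    = {5, 4, 6, 3, 1, 2}
  3. cA    = {5, 6, 1, 2}
  4. ckA   = {}
applying k or c yields no new set

4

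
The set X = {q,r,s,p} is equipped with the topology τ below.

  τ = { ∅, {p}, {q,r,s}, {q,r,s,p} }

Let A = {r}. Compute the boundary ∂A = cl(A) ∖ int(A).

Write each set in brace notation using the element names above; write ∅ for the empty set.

{q,r,s}

U open, U⊆A: ∅. int(A) = ⋃ = ∅
X∖A={q,s,p}, int(X∖A)={p}, hence cl(A)={q,r,s}
∂A: remove int from cl → {q,r,s}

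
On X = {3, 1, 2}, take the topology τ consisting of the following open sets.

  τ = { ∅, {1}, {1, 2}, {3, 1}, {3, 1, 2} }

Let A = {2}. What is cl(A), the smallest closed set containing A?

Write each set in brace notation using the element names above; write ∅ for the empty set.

cl via duality: int({3, 1}) = {3, 1}, so X∖{3, 1} = {2}

{2}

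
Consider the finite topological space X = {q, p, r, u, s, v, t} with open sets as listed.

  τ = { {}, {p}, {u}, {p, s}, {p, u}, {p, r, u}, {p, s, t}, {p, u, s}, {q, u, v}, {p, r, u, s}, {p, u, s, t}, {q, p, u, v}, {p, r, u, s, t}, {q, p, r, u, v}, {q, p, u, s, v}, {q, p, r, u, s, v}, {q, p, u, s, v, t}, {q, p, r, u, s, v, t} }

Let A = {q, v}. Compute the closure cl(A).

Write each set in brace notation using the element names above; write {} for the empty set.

closure: X∖int(X∖A) = X∖{p, r, u, s, t} = {q, v}

{q, v}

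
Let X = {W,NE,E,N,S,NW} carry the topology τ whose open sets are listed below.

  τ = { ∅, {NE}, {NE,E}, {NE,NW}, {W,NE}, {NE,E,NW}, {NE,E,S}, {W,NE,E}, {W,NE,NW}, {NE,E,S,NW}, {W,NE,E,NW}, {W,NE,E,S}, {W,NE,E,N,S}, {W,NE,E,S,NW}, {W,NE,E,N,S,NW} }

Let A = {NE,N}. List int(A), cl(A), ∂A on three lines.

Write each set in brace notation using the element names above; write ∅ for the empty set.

opens ⊆ A: ∅, {NE}; union → int = {NE}
complement {W,E,S,NW}; its interior ∅; cl(A) = X∖∅ = {W,NE,E,N,S,NW}
boundary = {W,NE,E,N,S,NW} ∖ {NE} = {W,E,N,S,NW}

int(A) = {NE}
cl(A)  = {W,NE,E,N,S,NW}
∂A     = {W,E,N,S,NW}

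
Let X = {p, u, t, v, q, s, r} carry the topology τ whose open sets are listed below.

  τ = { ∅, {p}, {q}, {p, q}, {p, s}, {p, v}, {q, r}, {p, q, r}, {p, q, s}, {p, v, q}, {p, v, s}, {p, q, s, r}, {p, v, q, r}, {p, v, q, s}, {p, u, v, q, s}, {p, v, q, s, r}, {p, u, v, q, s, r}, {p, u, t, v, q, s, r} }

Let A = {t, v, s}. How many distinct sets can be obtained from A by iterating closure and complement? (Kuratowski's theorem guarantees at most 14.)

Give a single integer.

cl via duality: int({p, u, q, r}) = {p, q, r}, so X∖{p, q, r} = {u, t, v, s}
Write k for closure, c for complement:
  1. A     = {t, v, s}
  2. kA    = {u, t, v, s}
  3. cA    = {p, u, q, r}
  4. ckA   = {p, q, r}
  5. kcA   = {p, u, t, v, q, s, r}
  6. ckcA  = ∅
applying k or c yields no new set

6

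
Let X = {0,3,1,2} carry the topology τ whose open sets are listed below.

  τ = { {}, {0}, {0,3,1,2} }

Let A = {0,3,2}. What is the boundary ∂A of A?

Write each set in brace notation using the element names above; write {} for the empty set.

opens ⊆ A: {}, {0}; union → int = {0}
complement {1}; its interior {}; cl(A) = X∖{} = {0,3,1,2}
boundary = {0,3,1,2} ∖ {0} = {3,1,2}

{3,1,2}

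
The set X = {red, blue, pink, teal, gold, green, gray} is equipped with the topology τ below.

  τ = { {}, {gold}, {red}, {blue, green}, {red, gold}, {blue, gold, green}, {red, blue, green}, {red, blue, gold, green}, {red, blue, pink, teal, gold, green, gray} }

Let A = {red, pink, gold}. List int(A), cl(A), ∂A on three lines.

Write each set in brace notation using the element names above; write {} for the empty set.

opens ⊆ A: {}, {red}, {gold}, {red, gold}; union → int = {red, gold}
complement {blue, teal, green, gray}; its interior {blue, green}; cl(A) = X∖{blue, green} = {red, pink, teal, gold, gray}
boundary = {red, pink, teal, gold, gray} ∖ {red, gold} = {pink, teal, gray}

int(A) = {red, gold}
cl(A)  = {red, pink, teal, gold, gray}
∂A     = {pink, teal, gray}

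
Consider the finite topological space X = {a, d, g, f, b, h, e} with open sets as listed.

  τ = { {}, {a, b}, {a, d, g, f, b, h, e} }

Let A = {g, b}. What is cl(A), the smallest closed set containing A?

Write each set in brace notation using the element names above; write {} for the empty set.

complement {a, d, f, h, e}; its interior {}; cl(A) = X∖{} = {a, d, g, f, b, h, e}

{a, d, g, f, b, h, e}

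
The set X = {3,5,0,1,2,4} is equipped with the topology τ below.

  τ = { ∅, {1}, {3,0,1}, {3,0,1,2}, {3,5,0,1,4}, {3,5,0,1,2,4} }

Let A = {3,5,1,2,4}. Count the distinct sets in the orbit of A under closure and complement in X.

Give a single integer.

6

closure: X∖int(X∖A) = X∖∅ = {3,5,0,1,2,4}
Let k=closure and c=complement:
  1. A     = {3,5,1,2,4}
  2. kA    = {3,5,0,1,2,4}
  3. cA    = {0}
  4. ckA   = ∅
  5. kcA   = {3,5,0,2,4}
  6. ckcA  = {1}
— saturated at 6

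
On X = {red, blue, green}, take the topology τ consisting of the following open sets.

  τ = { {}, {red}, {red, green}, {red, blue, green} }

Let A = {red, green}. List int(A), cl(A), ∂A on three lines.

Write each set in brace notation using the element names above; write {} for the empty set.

open subsets of A: {}, {red}, {red, green}; so int(A) = {red, green}
closure: X∖int(X∖A) = X∖{} = {red, blue, green}
∂A = {red, blue, green} minus {red, green} = {blue}

int(A) = {red, green}
cl(A)  = {red, blue, green}
∂A     = {blue}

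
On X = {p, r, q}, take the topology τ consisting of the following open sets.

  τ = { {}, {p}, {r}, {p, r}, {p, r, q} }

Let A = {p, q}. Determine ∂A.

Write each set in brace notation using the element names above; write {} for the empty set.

U open, U⊆A: {}, {p}. int(A) = ⋃ = {p}
X∖A={r}, int(X∖A)={r}, hence cl(A)={p, q}
∂A: remove int from cl → {q}

{q}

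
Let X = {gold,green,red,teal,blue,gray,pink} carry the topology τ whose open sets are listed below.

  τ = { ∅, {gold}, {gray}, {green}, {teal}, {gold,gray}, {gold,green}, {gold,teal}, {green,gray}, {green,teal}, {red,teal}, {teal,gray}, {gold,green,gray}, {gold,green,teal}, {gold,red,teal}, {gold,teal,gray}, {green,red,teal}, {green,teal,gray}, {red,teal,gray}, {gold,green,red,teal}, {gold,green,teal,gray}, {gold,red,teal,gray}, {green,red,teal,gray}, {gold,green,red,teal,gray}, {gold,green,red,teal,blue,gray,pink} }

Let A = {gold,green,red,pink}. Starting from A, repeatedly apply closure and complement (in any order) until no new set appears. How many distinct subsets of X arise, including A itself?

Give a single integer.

X∖A={teal,blue,gray}, int(X∖A)={teal,gray}, hence cl(A)={gold,green,red,blue,pink}
Orbit (k=closure, c=complement):
  1. A     = {gold,green,red,pink}
  2. kA    = {gold,green,red,blue,pink}
  3. cA    = {teal,blue,gray}
  4. ckA   = {teal,gray}
  5. kcA   = {red,teal,blue,gray,pink}
  6. ckcA  = {gold,green}
  7. kckcA = {gold,green,blue,pink}
  8. ckckcA = {red,teal,gray}
(closed under both — stop)

8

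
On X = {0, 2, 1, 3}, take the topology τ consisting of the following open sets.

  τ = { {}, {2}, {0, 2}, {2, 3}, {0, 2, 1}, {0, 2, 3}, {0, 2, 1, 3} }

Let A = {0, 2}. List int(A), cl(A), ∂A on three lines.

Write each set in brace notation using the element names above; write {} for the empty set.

int(A) = {0, 2}
cl(A)  = {0, 2, 1, 3}
∂A     = {1, 3}

interior: largest open inside A is {0, 2} (from {}, {2}, {0, 2})
cl via duality: int({1, 3}) = {}, so X∖{} = {0, 2, 1, 3}
cl∖int = {1, 3}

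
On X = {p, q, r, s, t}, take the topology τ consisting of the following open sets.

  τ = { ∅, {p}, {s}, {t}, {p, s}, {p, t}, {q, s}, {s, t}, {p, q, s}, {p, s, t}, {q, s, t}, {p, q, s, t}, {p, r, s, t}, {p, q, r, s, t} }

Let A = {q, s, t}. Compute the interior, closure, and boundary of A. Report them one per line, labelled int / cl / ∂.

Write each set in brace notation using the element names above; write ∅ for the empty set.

int(A) = {q, s, t}
cl(A)  = {q, r, s, t}
∂A     = {r}

opens ⊆ A: ∅, {t}, {s}, {q, s}, {s, t}, {q, s, t}; union → int = {q, s, t}
complement {p, r}; its interior {p}; cl(A) = X∖{p} = {q, r, s, t}
boundary = {q, r, s, t} ∖ {q, s, t} = {r}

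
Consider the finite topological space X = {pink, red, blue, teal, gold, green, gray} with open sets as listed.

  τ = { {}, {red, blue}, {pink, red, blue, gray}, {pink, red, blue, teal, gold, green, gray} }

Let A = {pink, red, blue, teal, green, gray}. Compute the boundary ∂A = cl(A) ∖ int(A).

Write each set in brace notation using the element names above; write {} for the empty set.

{teal, gold, green}

open subsets of A: {}, {red, blue}, {pink, red, blue, gray}; so int(A) = {pink, red, blue, gray}
closure: X∖int(X∖A) = X∖{} = {pink, red, blue, teal, gold, green, gray}
∂A = {pink, red, blue, teal, gold, green, gray} minus {pink, red, blue, gray} = {teal, gold, green}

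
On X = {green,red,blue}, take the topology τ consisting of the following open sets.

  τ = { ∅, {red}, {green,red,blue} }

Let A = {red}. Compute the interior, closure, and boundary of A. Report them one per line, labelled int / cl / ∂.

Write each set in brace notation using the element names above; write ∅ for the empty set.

open subsets of A: ∅, {red}; so int(A) = {red}
closure: X∖int(X∖A) = X∖∅ = {green,red,blue}
∂A = {green,red,blue} minus {red} = {green,blue}

int(A) = {red}
cl(A)  = {green,red,blue}
∂A     = {green,blue}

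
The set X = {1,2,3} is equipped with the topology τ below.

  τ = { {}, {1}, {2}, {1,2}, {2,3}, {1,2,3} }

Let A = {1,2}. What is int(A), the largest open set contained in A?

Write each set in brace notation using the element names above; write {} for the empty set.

{1,2}

opens ⊆ A: {}, {2}, {1}, {1,2}; union → int = {1,2}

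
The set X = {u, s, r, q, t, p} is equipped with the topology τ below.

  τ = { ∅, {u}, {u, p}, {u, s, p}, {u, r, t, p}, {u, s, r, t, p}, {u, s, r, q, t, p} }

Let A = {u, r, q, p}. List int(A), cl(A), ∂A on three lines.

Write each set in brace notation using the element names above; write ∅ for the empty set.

int(A) = {u, p}
cl(A)  = {u, s, r, q, t, p}
∂A     = {s, r, q, t}

interior: largest open inside A is {u, p} (from ∅, {u}, {u, p})
cl via duality: int({s, t}) = ∅, so X∖∅ = {u, s, r, q, t, p}
cl∖int = {s, r, q, t}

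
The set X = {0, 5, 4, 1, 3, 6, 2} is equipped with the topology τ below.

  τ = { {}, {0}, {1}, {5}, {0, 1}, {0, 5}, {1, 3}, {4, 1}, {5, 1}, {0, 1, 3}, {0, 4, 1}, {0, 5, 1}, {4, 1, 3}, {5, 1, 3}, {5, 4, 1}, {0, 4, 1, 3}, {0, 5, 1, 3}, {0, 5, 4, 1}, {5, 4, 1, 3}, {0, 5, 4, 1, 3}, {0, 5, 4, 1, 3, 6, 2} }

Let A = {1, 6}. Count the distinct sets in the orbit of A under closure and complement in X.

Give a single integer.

closure: X∖int(X∖A) = X∖{0, 5} = {4, 1, 3, 6, 2}
Let k=closure and c=complement:
  1. A     = {1, 6}
  2. kA    = {4, 1, 3, 6, 2}
  3. cA    = {0, 5, 4, 3, 2}
  4. ckA   = {0, 5}
  5. kcA   = {0, 5, 4, 3, 6, 2}
  6. kckA  = {0, 5, 6, 2}
  7. ckcA  = {1}
  8. ckckA = {4, 1, 3}
— saturated at 8

8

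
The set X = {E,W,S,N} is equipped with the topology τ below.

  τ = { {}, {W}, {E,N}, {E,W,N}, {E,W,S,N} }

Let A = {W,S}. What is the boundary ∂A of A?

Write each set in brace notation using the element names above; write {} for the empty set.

{S}

open subsets of A: {}, {W}; so int(A) = {W}
closure: X∖int(X∖A) = X∖{E,N} = {W,S}
∂A = {W,S} minus {W} = {S}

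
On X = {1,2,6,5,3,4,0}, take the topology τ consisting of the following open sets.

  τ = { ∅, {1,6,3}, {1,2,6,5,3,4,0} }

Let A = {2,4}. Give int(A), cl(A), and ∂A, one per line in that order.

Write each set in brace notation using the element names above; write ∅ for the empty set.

int(A) = ∅
cl(A)  = {2,5,4,0}
∂A     = {2,5,4,0}

open subsets of A: ∅; so int(A) = ∅
closure: X∖int(X∖A) = X∖{1,6,3} = {2,5,4,0}
∂A = {2,5,4,0} minus ∅ = {2,5,4,0}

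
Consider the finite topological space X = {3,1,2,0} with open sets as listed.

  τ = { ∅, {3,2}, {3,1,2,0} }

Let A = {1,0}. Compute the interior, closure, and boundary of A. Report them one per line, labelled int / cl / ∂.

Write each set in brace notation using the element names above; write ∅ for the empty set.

opens ⊆ A: ∅; union → int = ∅
complement {3,2}; its interior {3,2}; cl(A) = X∖{3,2} = {1,0}
boundary = {1,0} ∖ ∅ = {1,0}

int(A) = ∅
cl(A)  = {1,0}
∂A     = {1,0}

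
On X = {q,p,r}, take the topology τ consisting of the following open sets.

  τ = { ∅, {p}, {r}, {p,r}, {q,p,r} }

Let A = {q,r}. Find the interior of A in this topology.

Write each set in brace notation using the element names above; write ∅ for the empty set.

open subsets of A: ∅, {r}; so int(A) = {r}

{r}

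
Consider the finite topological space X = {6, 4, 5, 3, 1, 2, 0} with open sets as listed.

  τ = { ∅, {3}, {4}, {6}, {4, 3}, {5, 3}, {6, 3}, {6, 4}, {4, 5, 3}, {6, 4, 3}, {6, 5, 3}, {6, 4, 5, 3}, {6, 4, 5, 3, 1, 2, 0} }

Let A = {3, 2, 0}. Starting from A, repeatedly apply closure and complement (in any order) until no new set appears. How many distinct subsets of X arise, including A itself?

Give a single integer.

8

X∖A={6, 4, 5, 1}, int(X∖A)={6, 4}, hence cl(A)={5, 3, 1, 2, 0}
Orbit (k=closure, c=complement):
  1. A     = {3, 2, 0}
  2. kA    = {5, 3, 1, 2, 0}
  3. cA    = {6, 4, 5, 1}
  4. ckA   = {6, 4}
  5. kcA   = {6, 4, 5, 1, 2, 0}
  6. kckA  = {6, 4, 1, 2, 0}
  7. ckcA  = {3}
  8. ckckA = {5, 3}
(closed under both — stop)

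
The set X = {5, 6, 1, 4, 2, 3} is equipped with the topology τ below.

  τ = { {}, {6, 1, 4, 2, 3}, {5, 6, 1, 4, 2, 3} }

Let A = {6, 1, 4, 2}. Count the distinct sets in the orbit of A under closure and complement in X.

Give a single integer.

4

complement {5, 3}; its interior {}; cl(A) = X∖{} = {5, 6, 1, 4, 2, 3}
With k = closure, c = complement:
  1. A     = {6, 1, 4, 2}
  2. kA    = {5, 6, 1, 4, 2, 3}
  3. cA    = {5, 3}
  4. ckA   = {}
k, c of each give nothing new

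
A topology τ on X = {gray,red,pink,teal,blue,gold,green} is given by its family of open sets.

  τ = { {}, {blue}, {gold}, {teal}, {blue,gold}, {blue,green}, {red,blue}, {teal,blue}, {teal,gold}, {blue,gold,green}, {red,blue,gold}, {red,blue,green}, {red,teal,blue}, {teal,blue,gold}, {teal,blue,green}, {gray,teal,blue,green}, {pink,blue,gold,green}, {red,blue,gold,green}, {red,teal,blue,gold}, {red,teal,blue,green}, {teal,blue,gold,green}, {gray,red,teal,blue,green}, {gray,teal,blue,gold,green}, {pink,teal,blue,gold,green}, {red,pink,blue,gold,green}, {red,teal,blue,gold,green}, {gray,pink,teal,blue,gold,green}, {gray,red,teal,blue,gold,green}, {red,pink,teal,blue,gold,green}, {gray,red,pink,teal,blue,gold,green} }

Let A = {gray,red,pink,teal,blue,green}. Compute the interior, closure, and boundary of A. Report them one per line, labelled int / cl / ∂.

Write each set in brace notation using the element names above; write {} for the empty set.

U open, U⊆A: {}, {teal}, {blue}, {red,blue}, {teal,blue}, {blue,green}, {red,teal,blue}, {red,blue,green}, {teal,blue,green}, {gray,teal,blue,green}, {red,teal,blue,green}, {gray,red,teal,blue,green}. int(A) = ⋃ = {gray,red,teal,blue,green}
X∖A={gold}, int(X∖A)={gold}, hence cl(A)={gray,red,pink,teal,blue,green}
∂A: remove int from cl → {pink}

int(A) = {gray,red,teal,blue,green}
cl(A)  = {gray,red,pink,teal,blue,green}
∂A     = {pink}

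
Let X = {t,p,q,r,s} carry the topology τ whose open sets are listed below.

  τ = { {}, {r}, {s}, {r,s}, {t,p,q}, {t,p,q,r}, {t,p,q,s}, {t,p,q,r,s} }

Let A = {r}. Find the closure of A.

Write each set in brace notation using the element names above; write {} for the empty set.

closure: X∖int(X∖A) = X∖{t,p,q,s} = {r}

{r}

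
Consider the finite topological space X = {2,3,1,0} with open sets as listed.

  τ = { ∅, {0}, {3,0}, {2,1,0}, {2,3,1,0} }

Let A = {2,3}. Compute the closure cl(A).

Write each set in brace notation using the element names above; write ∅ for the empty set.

X∖A={1,0}, int(X∖A)={0}, hence cl(A)={2,3,1}

{2,3,1}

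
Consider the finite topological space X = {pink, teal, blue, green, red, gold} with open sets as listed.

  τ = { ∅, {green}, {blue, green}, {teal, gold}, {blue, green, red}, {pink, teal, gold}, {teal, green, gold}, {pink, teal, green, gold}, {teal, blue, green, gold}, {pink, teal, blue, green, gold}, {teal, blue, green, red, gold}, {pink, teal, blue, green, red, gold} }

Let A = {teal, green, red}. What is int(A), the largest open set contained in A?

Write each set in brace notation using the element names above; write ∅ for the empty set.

{green}

interior: largest open inside A is {green} (from ∅, {green})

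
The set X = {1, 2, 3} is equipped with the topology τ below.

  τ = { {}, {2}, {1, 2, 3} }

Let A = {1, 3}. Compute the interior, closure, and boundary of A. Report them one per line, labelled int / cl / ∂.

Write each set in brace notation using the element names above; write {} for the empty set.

U open, U⊆A: {}. int(A) = ⋃ = {}
X∖A={2}, int(X∖A)={2}, hence cl(A)={1, 3}
∂A: remove int from cl → {1, 3}

int(A) = {}
cl(A)  = {1, 3}
∂A     = {1, 3}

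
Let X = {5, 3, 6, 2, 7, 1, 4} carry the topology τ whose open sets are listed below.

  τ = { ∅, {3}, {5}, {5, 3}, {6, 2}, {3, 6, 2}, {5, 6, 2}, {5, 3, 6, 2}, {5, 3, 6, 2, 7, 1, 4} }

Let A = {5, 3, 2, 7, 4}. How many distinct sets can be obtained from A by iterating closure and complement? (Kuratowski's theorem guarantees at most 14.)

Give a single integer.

8

complement {6, 1}; its interior ∅; cl(A) = X∖∅ = {5, 3, 6, 2, 7, 1, 4}
With k = closure, c = complement:
  1. A     = {5, 3, 2, 7, 4}
  2. kA    = {5, 3, 6, 2, 7, 1, 4}
  3. cA    = {6, 1}
  4. ckA   = ∅
  5. kcA   = {6, 2, 7, 1, 4}
  6. ckcA  = {5, 3}
  7. kckcA = {5, 3, 7, 1, 4}
  8. ckckcA = {6, 2}
k, c of each give nothing new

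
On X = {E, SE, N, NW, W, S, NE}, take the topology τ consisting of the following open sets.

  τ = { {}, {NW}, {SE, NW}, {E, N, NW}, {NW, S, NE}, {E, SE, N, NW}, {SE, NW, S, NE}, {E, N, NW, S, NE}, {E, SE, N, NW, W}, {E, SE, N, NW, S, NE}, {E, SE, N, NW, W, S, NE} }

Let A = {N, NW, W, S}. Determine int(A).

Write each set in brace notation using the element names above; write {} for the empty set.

open subsets of A: {}, {NW}; so int(A) = {NW}

{NW}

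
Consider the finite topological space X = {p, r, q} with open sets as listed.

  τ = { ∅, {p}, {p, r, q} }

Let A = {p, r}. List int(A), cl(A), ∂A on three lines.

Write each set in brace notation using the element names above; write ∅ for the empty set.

interior: largest open inside A is {p} (from ∅, {p})
cl via duality: int({q}) = ∅, so X∖∅ = {p, r, q}
cl∖int = {r, q}

int(A) = {p}
cl(A)  = {p, r, q}
∂A     = {r, q}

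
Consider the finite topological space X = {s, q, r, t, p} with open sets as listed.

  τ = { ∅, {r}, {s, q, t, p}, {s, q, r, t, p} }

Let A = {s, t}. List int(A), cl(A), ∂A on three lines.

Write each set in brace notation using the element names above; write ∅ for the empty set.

int(A) = ∅
cl(A)  = {s, q, t, p}
∂A     = {s, q, t, p}

open subsets of A: ∅; so int(A) = ∅
closure: X∖int(X∖A) = X∖{r} = {s, q, t, p}
∂A = {s, q, t, p} minus ∅ = {s, q, t, p}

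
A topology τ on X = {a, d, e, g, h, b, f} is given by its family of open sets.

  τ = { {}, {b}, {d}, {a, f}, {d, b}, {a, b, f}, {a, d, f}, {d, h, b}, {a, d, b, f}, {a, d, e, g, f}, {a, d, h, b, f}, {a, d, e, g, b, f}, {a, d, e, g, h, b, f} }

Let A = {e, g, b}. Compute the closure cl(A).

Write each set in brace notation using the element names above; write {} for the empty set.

{e, g, h, b}

X∖A={a, d, h, f}, int(X∖A)={a, d, f}, hence cl(A)={e, g, h, b}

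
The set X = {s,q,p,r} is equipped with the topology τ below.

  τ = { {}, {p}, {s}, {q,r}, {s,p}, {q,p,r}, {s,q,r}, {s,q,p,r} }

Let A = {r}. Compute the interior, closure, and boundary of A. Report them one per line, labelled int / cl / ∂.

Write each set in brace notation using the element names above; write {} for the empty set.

opens ⊆ A: {}; union → int = {}
complement {s,q,p}; its interior {s,p}; cl(A) = X∖{s,p} = {q,r}
boundary = {q,r} ∖ {} = {q,r}

int(A) = {}
cl(A)  = {q,r}
∂A     = {q,r}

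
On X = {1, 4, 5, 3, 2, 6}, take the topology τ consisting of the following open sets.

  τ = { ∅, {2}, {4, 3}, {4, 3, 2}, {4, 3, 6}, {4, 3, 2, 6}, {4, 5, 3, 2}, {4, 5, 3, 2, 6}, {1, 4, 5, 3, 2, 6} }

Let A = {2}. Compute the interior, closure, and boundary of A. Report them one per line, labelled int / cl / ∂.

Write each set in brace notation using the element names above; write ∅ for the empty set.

int(A) = {2}
cl(A)  = {1, 5, 2}
∂A     = {1, 5}

opens ⊆ A: ∅, {2}; union → int = {2}
complement {1, 4, 5, 3, 6}; its interior {4, 3, 6}; cl(A) = X∖{4, 3, 6} = {1, 5, 2}
boundary = {1, 5, 2} ∖ {2} = {1, 5}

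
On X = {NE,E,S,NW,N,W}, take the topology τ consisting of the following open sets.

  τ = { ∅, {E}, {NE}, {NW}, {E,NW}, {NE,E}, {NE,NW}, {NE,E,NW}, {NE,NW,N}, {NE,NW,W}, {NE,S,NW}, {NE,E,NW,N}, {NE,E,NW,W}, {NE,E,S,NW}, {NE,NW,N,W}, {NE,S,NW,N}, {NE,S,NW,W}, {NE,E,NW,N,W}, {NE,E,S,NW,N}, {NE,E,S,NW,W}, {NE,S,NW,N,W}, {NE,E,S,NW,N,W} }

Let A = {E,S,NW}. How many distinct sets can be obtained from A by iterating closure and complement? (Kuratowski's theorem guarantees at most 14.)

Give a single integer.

6

X∖A={NE,N,W}, int(X∖A)={NE}, hence cl(A)={E,S,NW,N,W}
Orbit (k=closure, c=complement):
  1. A     = {E,S,NW}
  2. kA    = {E,S,NW,N,W}
  3. cA    = {NE,N,W}
  4. ckA   = {NE}
  5. kcA   = {NE,S,N,W}
  6. ckcA  = {E,NW}
(closed under both — stop)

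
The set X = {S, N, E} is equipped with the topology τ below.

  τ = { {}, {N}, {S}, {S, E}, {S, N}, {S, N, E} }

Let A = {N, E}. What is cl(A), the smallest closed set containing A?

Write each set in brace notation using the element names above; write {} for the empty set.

{N, E}

closure: X∖int(X∖A) = X∖{S} = {N, E}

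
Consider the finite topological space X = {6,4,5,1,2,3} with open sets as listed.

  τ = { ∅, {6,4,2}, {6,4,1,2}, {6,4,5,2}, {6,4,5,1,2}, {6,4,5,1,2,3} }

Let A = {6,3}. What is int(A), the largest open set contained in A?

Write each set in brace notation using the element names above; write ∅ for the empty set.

opens ⊆ A: ∅; union → int = ∅

∅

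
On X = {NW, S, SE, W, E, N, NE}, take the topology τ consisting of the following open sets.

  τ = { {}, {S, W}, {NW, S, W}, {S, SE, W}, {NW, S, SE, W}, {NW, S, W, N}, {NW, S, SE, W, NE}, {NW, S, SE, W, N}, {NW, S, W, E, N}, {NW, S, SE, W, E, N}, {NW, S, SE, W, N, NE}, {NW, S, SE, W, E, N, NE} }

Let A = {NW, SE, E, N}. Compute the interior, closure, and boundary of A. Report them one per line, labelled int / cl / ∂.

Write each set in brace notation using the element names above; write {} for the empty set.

interior: largest open inside A is {} (from {})
cl via duality: int({S, W, NE}) = {S, W}, so X∖{S, W} = {NW, SE, E, N, NE}
cl∖int = {NW, SE, E, N, NE}

int(A) = {}
cl(A)  = {NW, SE, E, N, NE}
∂A     = {NW, SE, E, N, NE}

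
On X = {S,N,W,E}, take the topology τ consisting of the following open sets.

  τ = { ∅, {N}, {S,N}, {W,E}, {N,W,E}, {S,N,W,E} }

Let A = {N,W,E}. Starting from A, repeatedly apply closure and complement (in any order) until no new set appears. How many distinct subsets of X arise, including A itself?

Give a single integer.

4

X∖A={S}, int(X∖A)=∅, hence cl(A)={S,N,W,E}
Orbit (k=closure, c=complement):
  1. A     = {N,W,E}
  2. kA    = {S,N,W,E}
  3. cA    = {S}
  4. ckA   = ∅
(closed under both — stop)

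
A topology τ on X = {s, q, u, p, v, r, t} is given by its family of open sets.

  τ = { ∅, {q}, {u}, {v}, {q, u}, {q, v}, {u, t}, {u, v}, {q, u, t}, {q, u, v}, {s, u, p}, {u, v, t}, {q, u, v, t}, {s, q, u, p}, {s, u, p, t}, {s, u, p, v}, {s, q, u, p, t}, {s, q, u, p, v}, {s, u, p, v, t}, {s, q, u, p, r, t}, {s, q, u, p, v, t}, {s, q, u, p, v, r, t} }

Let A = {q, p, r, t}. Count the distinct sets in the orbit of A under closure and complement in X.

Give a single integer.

closure: X∖int(X∖A) = X∖{u, v} = {s, q, p, r, t}
Let k=closure and c=complement:
  1. A     = {q, p, r, t}
  2. kA    = {s, q, p, r, t}
  3. cA    = {s, u, v}
  4. ckA   = {u, v}
  5. kcA   = {s, u, p, v, r, t}
  6. ckcA  = {q}
  7. kckcA = {q, r}
  8. ckckcA = {s, u, p, v, t}
— saturated at 8

8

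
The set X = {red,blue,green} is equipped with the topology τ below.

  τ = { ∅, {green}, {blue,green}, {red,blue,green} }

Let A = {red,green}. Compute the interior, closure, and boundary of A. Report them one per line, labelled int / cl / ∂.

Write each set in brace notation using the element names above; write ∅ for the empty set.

open subsets of A: ∅, {green}; so int(A) = {green}
closure: X∖int(X∖A) = X∖∅ = {red,blue,green}
∂A = {red,blue,green} minus {green} = {red,blue}

int(A) = {green}
cl(A)  = {red,blue,green}
∂A     = {red,blue}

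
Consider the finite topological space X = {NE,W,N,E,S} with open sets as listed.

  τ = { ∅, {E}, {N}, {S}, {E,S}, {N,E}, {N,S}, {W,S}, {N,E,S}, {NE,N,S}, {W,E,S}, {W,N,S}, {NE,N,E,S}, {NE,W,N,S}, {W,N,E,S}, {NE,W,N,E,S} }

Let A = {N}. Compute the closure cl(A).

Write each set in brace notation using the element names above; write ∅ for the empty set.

closure: X∖int(X∖A) = X∖{W,E,S} = {NE,N}

{NE,N}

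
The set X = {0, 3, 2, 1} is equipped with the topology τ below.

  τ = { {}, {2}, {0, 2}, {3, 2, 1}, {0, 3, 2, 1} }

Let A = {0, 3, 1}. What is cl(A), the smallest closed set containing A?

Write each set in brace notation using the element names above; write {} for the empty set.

cl via duality: int({2}) = {2}, so X∖{2} = {0, 3, 1}

{0, 3, 1}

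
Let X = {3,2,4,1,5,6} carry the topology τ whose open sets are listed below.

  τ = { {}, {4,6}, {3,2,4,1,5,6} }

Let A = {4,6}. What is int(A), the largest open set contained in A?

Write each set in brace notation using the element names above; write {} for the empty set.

{4,6}

U open, U⊆A: {}, {4,6}. int(A) = ⋃ = {4,6}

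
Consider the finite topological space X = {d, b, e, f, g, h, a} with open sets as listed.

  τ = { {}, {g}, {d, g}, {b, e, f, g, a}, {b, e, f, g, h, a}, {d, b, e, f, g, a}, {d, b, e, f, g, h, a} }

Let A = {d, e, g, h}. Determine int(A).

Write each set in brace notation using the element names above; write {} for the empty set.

{d, g}

U open, U⊆A: {}, {g}, {d, g}. int(A) = ⋃ = {d, g}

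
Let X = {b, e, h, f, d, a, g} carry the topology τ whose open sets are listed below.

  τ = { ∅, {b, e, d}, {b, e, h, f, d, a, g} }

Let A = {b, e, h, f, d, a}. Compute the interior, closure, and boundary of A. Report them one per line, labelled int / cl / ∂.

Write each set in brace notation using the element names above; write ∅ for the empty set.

interior: largest open inside A is {b, e, d} (from ∅, {b, e, d})
cl via duality: int({g}) = ∅, so X∖∅ = {b, e, h, f, d, a, g}
cl∖int = {h, f, a, g}

int(A) = {b, e, d}
cl(A)  = {b, e, h, f, d, a, g}
∂A     = {h, f, a, g}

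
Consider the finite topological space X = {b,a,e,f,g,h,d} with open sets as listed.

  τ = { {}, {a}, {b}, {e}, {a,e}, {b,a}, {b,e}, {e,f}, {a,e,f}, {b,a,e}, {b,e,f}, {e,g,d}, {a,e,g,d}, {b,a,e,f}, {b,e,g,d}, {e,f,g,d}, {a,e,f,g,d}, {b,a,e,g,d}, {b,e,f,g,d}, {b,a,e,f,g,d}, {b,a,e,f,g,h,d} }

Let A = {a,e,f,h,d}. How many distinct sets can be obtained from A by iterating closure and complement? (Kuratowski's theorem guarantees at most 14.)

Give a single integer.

complement {b,g}; its interior {b}; cl(A) = X∖{b} = {a,e,f,g,h,d}
With k = closure, c = complement:
  1. A     = {a,e,f,h,d}
  2. kA    = {a,e,f,g,h,d}
  3. cA    = {b,g}
  4. ckA   = {b}
  5. kcA   = {b,g,h,d}
  6. kckA  = {b,h}
  7. ckcA  = {a,e,f}
  8. ckckA = {a,e,f,g,d}
k, c of each give nothing new

8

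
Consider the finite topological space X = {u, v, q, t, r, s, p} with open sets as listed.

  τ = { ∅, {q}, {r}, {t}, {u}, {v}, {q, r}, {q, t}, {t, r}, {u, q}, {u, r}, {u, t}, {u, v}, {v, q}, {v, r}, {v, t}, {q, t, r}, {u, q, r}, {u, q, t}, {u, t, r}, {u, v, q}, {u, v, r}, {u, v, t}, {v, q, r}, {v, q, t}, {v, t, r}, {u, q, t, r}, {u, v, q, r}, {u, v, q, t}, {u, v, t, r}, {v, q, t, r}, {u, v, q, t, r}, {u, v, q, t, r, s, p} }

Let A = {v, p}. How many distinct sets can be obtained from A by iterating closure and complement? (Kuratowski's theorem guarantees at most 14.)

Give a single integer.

closure: X∖int(X∖A) = X∖{u, q, t, r} = {v, s, p}
Let k=closure and c=complement:
  1. A     = {v, p}
  2. kA    = {v, s, p}
  3. cA    = {u, q, t, r, s}
  4. ckA   = {u, q, t, r}
  5. kcA   = {u, q, t, r, s, p}
  6. ckcA  = {v}
— saturated at 6

6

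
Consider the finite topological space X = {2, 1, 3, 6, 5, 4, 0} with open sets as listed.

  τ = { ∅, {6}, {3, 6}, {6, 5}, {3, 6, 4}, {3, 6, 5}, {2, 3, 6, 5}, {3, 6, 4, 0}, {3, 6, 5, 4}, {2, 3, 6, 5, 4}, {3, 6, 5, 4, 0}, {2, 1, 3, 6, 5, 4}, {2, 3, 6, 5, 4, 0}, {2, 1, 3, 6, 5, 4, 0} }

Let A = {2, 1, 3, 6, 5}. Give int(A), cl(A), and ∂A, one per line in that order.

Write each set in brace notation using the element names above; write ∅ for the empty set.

opens ⊆ A: ∅, {6}, {6, 5}, {3, 6}, {3, 6, 5}, {2, 3, 6, 5}; union → int = {2, 3, 6, 5}
complement {4, 0}; its interior ∅; cl(A) = X∖∅ = {2, 1, 3, 6, 5, 4, 0}
boundary = {2, 1, 3, 6, 5, 4, 0} ∖ {2, 3, 6, 5} = {1, 4, 0}

int(A) = {2, 3, 6, 5}
cl(A)  = {2, 1, 3, 6, 5, 4, 0}
∂A     = {1, 4, 0}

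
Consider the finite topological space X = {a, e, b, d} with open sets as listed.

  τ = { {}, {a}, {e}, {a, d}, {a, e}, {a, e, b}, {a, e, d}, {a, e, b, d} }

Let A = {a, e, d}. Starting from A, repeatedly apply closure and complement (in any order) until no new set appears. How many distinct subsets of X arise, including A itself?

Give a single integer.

4

closure: X∖int(X∖A) = X∖{} = {a, e, b, d}
Let k=closure and c=complement:
  1. A     = {a, e, d}
  2. kA    = {a, e, b, d}
  3. cA    = {b}
  4. ckA   = {}
— saturated at 4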